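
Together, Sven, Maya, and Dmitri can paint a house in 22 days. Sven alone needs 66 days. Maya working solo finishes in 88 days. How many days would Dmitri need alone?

Combined rate is 1/22 per day.
Known contribution: 1/66 + 1/88 = (4 + 3)/264 = 7/264 per day.
So Dmitri's rate is 1/22 − 7/264 = 5/264, meaning 264/5 days alone.

264/5 days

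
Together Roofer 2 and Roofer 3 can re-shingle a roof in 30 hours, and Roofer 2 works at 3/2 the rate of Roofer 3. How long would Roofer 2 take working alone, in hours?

Let Roofer 3's rate be r; then Roofer 2's rate is (3/2)r, so together (3/2 + 1)r = (5/2)r = 1/30.
Thus r = 1/75 per hour.
Roofer 3 alone: 75 hours; Roofer 2 alone: 50 hours.

50 hours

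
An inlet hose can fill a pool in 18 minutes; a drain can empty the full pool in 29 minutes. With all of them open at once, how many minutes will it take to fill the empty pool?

522/11 minutes

Net rate = 1/18 − 1/29 = (29 − 18)/522 = 11/522 per minute.
Filling time = 1 ÷ (11/522) = 522/11 minutes.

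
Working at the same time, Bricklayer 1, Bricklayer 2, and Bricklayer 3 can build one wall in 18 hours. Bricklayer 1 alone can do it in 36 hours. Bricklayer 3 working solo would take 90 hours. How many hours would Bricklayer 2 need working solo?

60 hours

Combined rate is 1/18 per hour.
Known contribution: 1/36 + 1/90 = (5 + 2)/180 = 7/180 per hour.
So Bricklayer 2's rate is 1/18 − 7/180 = 1/60, meaning 60 hours alone.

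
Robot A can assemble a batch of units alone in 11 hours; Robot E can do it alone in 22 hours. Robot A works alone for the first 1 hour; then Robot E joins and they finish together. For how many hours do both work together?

20/3 hours

In 1 hour Robot A does 1/11 of the job, leaving 10/11.
Robot A and Robot E together work at 3/22 per hour, so finishing takes 10/11 ÷ 3/22 = 20/3 hours.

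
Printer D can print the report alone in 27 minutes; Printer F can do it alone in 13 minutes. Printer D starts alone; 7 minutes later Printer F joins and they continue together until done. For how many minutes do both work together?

13/2 minutes

In 7 minutes Printer D does 7/27 of the job, leaving 20/27.
Printer D and Printer F together work at 40/351 per minute, so finishing takes 20/27 ÷ 40/351 = 13/2 minutes.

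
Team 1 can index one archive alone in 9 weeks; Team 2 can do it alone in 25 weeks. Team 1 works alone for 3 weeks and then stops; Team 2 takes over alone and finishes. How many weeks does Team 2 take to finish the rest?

50/3 weeks

In 3 weeks Team 1 does 3/9 = 1/3 of the job, leaving 2/3.
Team 2 works at 1/25 per week, so finishing takes 2/3 ÷ 1/25 = 50/3 weeks.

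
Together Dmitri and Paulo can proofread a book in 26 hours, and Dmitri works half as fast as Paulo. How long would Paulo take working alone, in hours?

Let Paulo's rate be r; then Dmitri's rate is (1/2)r, so together (1/2 + 1)r = (3/2)r = 1/26.
Thus r = 1/39 per hour.
Paulo alone: 39 hours; Dmitri alone: 78 hours.

39 hours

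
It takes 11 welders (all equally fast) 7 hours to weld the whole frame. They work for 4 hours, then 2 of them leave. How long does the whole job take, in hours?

One welder does 1/77 of the job per hour.
After 4 hours with 11 welders, 4/7 is done (3/7 left).
With 9 welders the rate is 9/77, so the rest takes 3/7 ÷ 9/77 = 11/3 hours.
Total = 4 + 11/3 = 23/3 hours.

23/3 hours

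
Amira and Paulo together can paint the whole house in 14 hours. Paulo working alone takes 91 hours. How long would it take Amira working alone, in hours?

182/11 hours

Combined rate is 1/14 per hour.
Known contribution: 1/91 per hour.
So Amira's rate is 1/14 − 1/91 = 11/182, meaning 182/11 hours alone.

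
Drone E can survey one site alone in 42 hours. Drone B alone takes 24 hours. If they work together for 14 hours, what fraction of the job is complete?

Combined rate: 1/42 + 1/24 = (4 + 7)/168 = 11/168 per hour.
In 14 hours they complete 14·11/168 = 11/12 of the job.

11/12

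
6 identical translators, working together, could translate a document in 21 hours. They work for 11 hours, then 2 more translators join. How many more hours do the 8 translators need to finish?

15/2 hours

One translator does 1/126 of the job per hour.
After 11 hours with 6 translators, 11/21 is done (10/21 left).
With 8 translators the rate is 8/126 = 4/63, so the rest takes 10/21 ÷ 4/63 = 15/2 hours.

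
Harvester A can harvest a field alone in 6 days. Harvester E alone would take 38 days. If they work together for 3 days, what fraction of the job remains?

8/19

Combined rate: 1/6 + 1/38 = (19 + 3)/114 = 22/114 = 11/57 per day.
In 3 days they complete 3·11/57 = 11/19 of the job.
So 8/19 remains.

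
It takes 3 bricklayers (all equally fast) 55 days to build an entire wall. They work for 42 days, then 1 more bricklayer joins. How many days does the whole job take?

207/4 days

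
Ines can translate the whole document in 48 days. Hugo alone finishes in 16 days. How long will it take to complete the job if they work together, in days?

12 days

Combined rate: 1/48 + 1/16 = (1 + 3)/48 = 4/48 = 1/12 per day.
Time = 1 ÷ (1/12) = 12 days.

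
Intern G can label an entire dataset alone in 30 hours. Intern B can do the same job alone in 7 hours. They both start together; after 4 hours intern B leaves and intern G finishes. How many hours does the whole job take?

90/7 hours

In the first 4 hours the combined rate is 37/210, so 74/105 of the job is done, leaving 31/105.
After intern B leaves the rate is 1/30 per hour; the remaining 31/105 takes 62/7 hours.
Total = 4 + 62/7 = 90/7 hours.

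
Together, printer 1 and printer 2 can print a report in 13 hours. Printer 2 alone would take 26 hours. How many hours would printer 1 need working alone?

Combined rate is 1/13 per hour.
Known contribution: 1/26 per hour.
So printer 1's rate is 1/13 − 1/26 = 1/26, meaning 26 hours alone.

26 hours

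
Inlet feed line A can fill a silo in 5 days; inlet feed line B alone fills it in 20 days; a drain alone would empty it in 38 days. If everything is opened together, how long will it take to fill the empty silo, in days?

Net rate = 1/5 + 1/20 − 1/38 = (76 + 19 − 10)/380 = 85/380 = 17/76 per day.
Filling time = 1 ÷ (17/76) = 76/17 days.

76/17 days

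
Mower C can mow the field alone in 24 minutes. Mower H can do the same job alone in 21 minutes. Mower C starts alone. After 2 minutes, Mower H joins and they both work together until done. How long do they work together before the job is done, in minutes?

154/15 minutes

In the first 2 minutes Mower C alone does 2/24 = 1/12 of the job, leaving 11/12.
Once everyone is working, combined rate: 1/24 + 1/21 = (7 + 8)/168 = 15/168 = 5/56 per minute.
Remaining 11/12 at 5/56 per minute takes 154/15 minutes.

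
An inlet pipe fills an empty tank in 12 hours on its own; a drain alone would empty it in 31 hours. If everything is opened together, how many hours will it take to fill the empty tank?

372/19 hours

Net rate = 1/12 − 1/31 = (31 − 12)/372 = 19/372 per hour.
Filling time = 1 ÷ (19/372) = 372/19 hours.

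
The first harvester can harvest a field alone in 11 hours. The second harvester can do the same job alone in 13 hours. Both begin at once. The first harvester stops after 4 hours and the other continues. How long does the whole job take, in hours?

In the first 4 hours the combined rate is 24/143, so 96/143 of the job is done, leaving 47/143.
After the first harvester leaves the rate is 1/13 per hour; the remaining 47/143 takes 47/11 hours.
Total = 4 + 47/11 = 91/11 hours.

91/11 hours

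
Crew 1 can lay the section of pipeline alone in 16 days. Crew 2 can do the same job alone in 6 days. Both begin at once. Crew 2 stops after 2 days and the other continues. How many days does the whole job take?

In the first 2 days the combined rate is 11/48, so 11/24 of the job is done, leaving 13/24.
After Crew 2 leaves the rate is 1/16 per day; the remaining 13/24 takes 26/3 days.
Total = 2 + 26/3 = 32/3 days.

32/3 days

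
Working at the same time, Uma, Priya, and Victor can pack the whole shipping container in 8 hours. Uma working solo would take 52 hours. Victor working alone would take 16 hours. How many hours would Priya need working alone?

208/9 hours

Combined rate is 1/8 per hour.
Known contribution: 1/52 + 1/16 = (4 + 13)/208 = 17/208 per hour.
So Priya's rate is 1/8 − 17/208 = 9/208, meaning 208/9 hours alone.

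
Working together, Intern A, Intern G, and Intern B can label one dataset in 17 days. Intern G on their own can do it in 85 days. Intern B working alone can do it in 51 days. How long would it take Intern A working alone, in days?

255/7 days

Combined rate is 1/17 per day.
Known contribution: 1/85 + 1/51 = (3 + 5)/255 = 8/255 per day.
So Intern A's rate is 1/17 − 8/255 = 7/255, meaning 255/7 days alone.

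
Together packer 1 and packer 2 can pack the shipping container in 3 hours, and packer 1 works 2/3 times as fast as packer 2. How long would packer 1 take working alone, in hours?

Let packer 2's rate be r; then packer 1's rate is (2/3)r, so together (2/3 + 1)r = (5/3)r = 1/3.
Thus r = 1/5 per hour.
Packer 2 alone: 5 hours; packer 1 alone: 15/2 hours.

15/2 hours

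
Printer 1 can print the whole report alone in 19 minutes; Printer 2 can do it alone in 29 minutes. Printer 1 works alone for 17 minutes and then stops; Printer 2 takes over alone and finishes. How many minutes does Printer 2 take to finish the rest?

In 17 minutes Printer 1 does 17/19 of the job, leaving 2/19.
Printer 2 works at 1/29 per minute, so finishing takes 2/19 ÷ 1/29 = 58/19 minutes.

58/19 minutes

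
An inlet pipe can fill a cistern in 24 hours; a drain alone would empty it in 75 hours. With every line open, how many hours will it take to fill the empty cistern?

600/17 hours

Net rate = 1/24 − 1/75 = (25 − 8)/600 = 17/600 per hour.
Filling time = 1 ÷ (17/600) = 600/17 hours.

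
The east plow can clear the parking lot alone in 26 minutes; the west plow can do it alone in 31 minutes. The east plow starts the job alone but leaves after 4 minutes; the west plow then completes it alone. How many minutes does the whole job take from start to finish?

393/13 minutes

In 4 minutes the east plow does 4/26 = 2/13 of the job, leaving 11/13.
The west plow works at 1/31 per minute, so finishing takes 11/13 ÷ 1/31 = 341/13 minutes.
Total time = 4 + 341/13 = 393/13 minutes.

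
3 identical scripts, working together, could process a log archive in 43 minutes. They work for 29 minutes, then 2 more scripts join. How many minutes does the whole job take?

One script does 1/129 of the job per minute.
After 29 minutes with 3 scripts, 29/43 is done (14/43 left).
With 5 scripts the rate is 5/129, so the rest takes 14/43 ÷ 5/129 = 42/5 minutes.
Total = 29 + 42/5 = 187/5 minutes.

187/5 minutes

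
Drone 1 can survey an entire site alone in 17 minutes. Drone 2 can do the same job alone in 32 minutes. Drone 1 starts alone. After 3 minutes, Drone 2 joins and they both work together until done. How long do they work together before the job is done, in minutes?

64/7 minutes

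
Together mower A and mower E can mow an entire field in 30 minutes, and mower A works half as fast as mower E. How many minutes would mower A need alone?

Let mower E's rate be r; then mower A's rate is (1/2)r, so together (1/2 + 1)r = (3/2)r = 1/30.
Thus r = 1/45 per minute.
Mower E alone: 45 minutes; mower A alone: 90 minutes.

90 minutes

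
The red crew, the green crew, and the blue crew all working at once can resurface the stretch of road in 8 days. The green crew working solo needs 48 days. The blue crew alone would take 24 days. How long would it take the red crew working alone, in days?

Combined rate is 1/8 per day.
Known contribution: 1/48 + 1/24 = (1 + 2)/48 = 3/48 = 1/16 per day.
So the red crew's rate is 1/8 − 1/16 = 1/16, meaning 16 days alone.

16 days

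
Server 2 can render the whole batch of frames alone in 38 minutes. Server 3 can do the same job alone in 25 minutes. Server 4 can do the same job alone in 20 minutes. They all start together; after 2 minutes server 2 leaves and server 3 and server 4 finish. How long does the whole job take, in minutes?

200/19 minutes

In the first 2 minutes the combined rate is 221/1900, so 221/950 of the job is done, leaving 729/950.
After server 2 leaves the rate is 9/100 per minute; the remaining 729/950 takes 162/19 minutes.
Total = 2 + 162/19 = 200/19 minutes.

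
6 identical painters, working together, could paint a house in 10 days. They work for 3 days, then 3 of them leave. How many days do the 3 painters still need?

14 days

One painter does 1/60 of the job per day.
After 3 days with 6 painters, 3/10 is done (7/10 left).
With 3 painters the rate is 3/60 = 1/20, so the rest takes 7/10 ÷ 1/20 = 14 days.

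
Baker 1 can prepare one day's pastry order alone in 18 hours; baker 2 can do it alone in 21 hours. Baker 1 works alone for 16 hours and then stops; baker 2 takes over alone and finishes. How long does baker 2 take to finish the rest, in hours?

7/3 hours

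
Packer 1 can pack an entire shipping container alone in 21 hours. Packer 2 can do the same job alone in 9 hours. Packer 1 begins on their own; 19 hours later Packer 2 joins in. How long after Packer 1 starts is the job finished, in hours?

98/5 hours

In the first 19 hours Packer 1 alone does 19/21 of the job, leaving 2/21.
Once everyone is working, combined rate: 1/21 + 1/9 = (3 + 7)/63 = 10/63 per hour.
Remaining 2/21 at 10/63 per hour takes 3/5 hours.
Total from the start = 19 + 3/5 = 98/5 hours.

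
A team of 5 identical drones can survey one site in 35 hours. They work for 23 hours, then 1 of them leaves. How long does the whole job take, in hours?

38 hours

One drone does 1/175 of the job per hour.
After 23 hours with 5 drones, 23/35 is done (12/35 left).
With 4 drones the rate is 4/175, so the rest takes 12/35 ÷ 4/175 = 15 hours.
Total = 23 + 15 = 38 hours.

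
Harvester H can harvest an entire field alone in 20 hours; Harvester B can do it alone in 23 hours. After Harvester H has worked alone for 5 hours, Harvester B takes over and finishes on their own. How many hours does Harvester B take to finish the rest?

69/4 hours

In 5 hours Harvester H does 5/20 = 1/4 of the job, leaving 3/4.
Harvester B works at 1/23 per hour, so finishing takes 3/4 ÷ 1/23 = 69/4 hours.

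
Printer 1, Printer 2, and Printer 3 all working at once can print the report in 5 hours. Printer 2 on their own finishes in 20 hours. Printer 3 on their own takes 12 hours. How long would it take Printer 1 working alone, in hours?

15 hours

Combined rate is 1/5 per hour.
Known contribution: 1/20 + 1/12 = (3 + 5)/60 = 8/60 = 2/15 per hour.
So Printer 1's rate is 1/5 − 2/15 = 1/15, meaning 15 hours alone.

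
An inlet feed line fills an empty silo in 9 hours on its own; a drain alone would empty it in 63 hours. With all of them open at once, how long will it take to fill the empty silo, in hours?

Net rate = 1/9 − 1/63 = (7 − 1)/63 = 6/63 = 2/21 per hour.
Filling time = 1 ÷ (2/21) = 21/2 hours.

21/2 hours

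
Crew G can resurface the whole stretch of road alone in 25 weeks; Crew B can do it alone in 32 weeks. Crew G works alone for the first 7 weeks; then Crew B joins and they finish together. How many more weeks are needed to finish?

192/19 weeks

In 7 weeks Crew G does 7/25 of the job, leaving 18/25.
Crew G and Crew B together work at 57/800 per week, so finishing takes 18/25 ÷ 57/800 = 192/19 weeks.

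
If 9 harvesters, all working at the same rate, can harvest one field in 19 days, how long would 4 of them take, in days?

Total work is 9·19 = 171 harvester-days.
With 4 harvesters: 171/4 days.

171/4 days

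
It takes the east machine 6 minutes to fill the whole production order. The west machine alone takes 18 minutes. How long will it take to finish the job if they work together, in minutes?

9/2 minutes

With two workers the combined time is the product over the sum: 6·18/(6+18) = 108/24 = 9/2 minutes.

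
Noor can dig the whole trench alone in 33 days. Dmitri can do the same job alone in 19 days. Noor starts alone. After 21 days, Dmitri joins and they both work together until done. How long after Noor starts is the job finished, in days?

330/13 days

In the first 21 days Noor alone does 21/33 = 7/11 of the job, leaving 4/11.
Once everyone is working, combined rate: 1/33 + 1/19 = (19 + 33)/627 = 52/627 per day.
Remaining 4/11 at 52/627 per day takes 57/13 days.
Total from the start = 21 + 57/13 = 330/13 days.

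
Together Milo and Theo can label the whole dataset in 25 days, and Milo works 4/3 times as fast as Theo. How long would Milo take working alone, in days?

175/4 days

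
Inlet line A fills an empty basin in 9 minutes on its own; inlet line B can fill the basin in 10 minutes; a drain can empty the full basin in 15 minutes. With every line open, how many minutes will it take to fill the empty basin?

Net rate = 1/9 + 1/10 − 1/15 = (10 + 9 − 6)/90 = 13/90 per minute.
Filling time = 1 ÷ (13/90) = 90/13 minutes.

90/13 minutes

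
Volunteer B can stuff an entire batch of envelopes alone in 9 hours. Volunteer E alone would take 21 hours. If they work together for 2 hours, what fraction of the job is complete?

20/63

Combined rate: 1/9 + 1/21 = (7 + 3)/63 = 10/63 per hour.
In 2 hours they complete 2·10/63 = 20/63 of the job.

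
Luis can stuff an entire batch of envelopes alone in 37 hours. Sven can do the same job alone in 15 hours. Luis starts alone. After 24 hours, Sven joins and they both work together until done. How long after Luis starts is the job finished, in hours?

111/4 hours

In the first 24 hours Luis alone does 24/37 of the job, leaving 13/37.
Once everyone is working, combined rate: 1/37 + 1/15 = (15 + 37)/555 = 52/555 per hour.
Remaining 13/37 at 52/555 per hour takes 15/4 hours.
Total from the start = 24 + 15/4 = 111/4 hours.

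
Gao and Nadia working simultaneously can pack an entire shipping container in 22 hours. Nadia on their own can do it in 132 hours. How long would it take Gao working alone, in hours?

Combined rate is 1/22 per hour.
Known contribution: 1/132 per hour.
So Gao's rate is 1/22 − 1/132 = 5/132, meaning 132/5 hours alone.

132/5 hours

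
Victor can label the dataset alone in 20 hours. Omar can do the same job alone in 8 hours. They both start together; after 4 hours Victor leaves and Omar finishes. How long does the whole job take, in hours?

In the first 4 hours the combined rate is 7/40, so 7/10 of the job is done, leaving 3/10.
After Victor leaves the rate is 1/8 per hour; the remaining 3/10 takes 12/5 hours.
Total = 4 + 12/5 = 32/5 hours.

32/5 hours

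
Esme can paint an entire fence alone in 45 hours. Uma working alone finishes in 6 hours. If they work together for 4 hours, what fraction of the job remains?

Combined rate: 1/45 + 1/6 = (2 + 15)/90 = 17/90 per hour.
In 4 hours they complete 4·17/90 = 34/45 of the job.
So 11/45 remains.

11/45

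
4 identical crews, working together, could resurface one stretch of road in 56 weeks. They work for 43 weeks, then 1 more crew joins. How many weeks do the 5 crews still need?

52/5 weeks

One crew does 1/224 of the job per week.
After 43 weeks with 4 crews, 43/56 is done (13/56 left).
With 5 crews the rate is 5/224, so the rest takes 13/56 ÷ 5/224 = 52/5 weeks.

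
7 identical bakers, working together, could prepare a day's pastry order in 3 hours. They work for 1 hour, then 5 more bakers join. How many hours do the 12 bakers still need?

One baker does 1/21 of the job per hour.
After 1 hour with 7 bakers, 1/3 is done (2/3 left).
With 12 bakers the rate is 12/21 = 4/7, so the rest takes 2/3 ÷ 4/7 = 7/6 hours.

7/6 hours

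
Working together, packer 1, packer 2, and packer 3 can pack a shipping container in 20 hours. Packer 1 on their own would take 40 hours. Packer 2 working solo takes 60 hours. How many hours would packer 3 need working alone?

120 hours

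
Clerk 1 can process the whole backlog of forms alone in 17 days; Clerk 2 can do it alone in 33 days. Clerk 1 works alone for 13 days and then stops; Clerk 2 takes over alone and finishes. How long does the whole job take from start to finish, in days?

In 13 days Clerk 1 does 13/17 of the job, leaving 4/17.
Clerk 2 works at 1/33 per day, so finishing takes 4/17 ÷ 1/33 = 132/17 days.
Total time = 13 + 132/17 = 353/17 days.

353/17 days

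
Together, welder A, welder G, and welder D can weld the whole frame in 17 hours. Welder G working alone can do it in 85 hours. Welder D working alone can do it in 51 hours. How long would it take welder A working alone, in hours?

Combined rate is 1/17 per hour.
Known contribution: 1/85 + 1/51 = (3 + 5)/255 = 8/255 per hour.
So welder A's rate is 1/17 − 8/255 = 7/255, meaning 255/7 hours alone.

255/7 hours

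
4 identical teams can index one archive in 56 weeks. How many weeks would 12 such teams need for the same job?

56/3 weeks

Total work is 4·56 = 224 team-weeks.
With 12 teams: 224/12 = 56/3 weeks.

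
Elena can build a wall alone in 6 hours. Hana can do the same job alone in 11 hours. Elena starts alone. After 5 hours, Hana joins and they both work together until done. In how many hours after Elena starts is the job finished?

96/17 hours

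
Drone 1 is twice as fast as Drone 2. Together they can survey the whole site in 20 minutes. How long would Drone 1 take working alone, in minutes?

30 minutes

Let Drone 2's rate be r; then Drone 1's rate is 2r, so together (2 + 1)r = 3r = 1/20.
Thus r = 1/60 per minute.
Drone 2 alone: 60 minutes; Drone 1 alone: 30 minutes.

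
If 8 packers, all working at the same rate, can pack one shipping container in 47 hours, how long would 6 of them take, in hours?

188/3 hours

Total work is 8·47 = 376 packer-hours.
With 6 packers: 376/6 = 188/3 hours.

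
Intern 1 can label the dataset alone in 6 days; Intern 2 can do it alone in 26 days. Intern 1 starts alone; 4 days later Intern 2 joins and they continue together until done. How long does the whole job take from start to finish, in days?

45/8 days

In 4 days Intern 1 does 4/6 = 2/3 of the job, leaving 1/3.
Intern 1 and Intern 2 together work at 8/39 per day, so finishing takes 1/3 ÷ 8/39 = 13/8 days.
Total time = 4 + 13/8 = 45/8 days.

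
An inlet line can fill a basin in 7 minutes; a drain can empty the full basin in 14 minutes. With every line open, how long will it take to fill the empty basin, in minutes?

14 minutes

Net rate = 1/7 − 1/14 = (2 − 1)/14 = 1/14 per minute.
Filling time = 1 ÷ (1/14) = 14 minutes.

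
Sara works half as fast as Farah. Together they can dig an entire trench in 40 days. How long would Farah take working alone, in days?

Let Farah's rate be r; then Sara's rate is (1/2)r, so together (1/2 + 1)r = (3/2)r = 1/40.
Thus r = 1/60 per day.
Farah alone: 60 days; Sara alone: 120 days.

60 days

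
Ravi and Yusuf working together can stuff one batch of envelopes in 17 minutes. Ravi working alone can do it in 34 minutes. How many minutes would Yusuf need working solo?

34 minutes

Combined rate is 1/17 per minute.
Known contribution: 1/34 per minute.
So Yusuf's rate is 1/17 − 1/34 = 1/34, meaning 34 minutes alone.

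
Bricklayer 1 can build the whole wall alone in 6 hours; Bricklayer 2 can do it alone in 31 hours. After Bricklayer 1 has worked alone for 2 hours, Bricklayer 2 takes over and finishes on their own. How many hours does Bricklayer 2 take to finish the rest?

In 2 hours Bricklayer 1 does 2/6 = 1/3 of the job, leaving 2/3.
Bricklayer 2 works at 1/31 per hour, so finishing takes 2/3 ÷ 1/31 = 62/3 hours.

62/3 hours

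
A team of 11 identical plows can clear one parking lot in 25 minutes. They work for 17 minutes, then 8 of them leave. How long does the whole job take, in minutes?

One plow does 1/275 of the job per minute.
After 17 minutes with 11 plows, 17/25 is done (8/25 left).
With 3 plows the rate is 3/275, so the rest takes 8/25 ÷ 3/275 = 88/3 minutes.
Total = 17 + 88/3 = 139/3 minutes.

139/3 minutes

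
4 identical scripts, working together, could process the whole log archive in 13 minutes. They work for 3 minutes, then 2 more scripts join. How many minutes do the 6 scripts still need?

20/3 minutes

One script does 1/52 of the job per minute.
After 3 minutes with 4 scripts, 3/13 is done (10/13 left).
With 6 scripts the rate is 6/52 = 3/26, so the rest takes 10/13 ÷ 3/26 = 20/3 minutes.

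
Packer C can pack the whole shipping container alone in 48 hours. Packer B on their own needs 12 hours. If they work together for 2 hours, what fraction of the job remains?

19/24

Combined rate: 1/48 + 1/12 = (1 + 4)/48 = 5/48 per hour.
In 2 hours they complete 2·5/48 = 5/24 of the job.
So 19/24 remains.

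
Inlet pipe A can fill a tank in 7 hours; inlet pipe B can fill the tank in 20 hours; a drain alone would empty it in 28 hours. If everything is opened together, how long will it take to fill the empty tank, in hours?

70/11 hours

Net rate = 1/7 + 1/20 − 1/28 = (20 + 7 − 5)/140 = 22/140 = 11/70 per hour.
Filling time = 1 ÷ (11/70) = 70/11 hours.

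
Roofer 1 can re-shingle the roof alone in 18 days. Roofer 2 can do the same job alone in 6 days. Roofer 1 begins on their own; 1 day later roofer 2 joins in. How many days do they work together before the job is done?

17/4 days

In the first 1 day roofer 1 alone does 1/18 of the job, leaving 17/18.
Once everyone is working, combined rate: 1/18 + 1/6 = (1 + 3)/18 = 4/18 = 2/9 per day.
Remaining 17/18 at 2/9 per day takes 17/4 days.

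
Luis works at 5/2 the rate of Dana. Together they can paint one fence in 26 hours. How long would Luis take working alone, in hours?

Let Dana's rate be r; then Luis's rate is (5/2)r, so together (5/2 + 1)r = (7/2)r = 1/26.
Thus r = 1/91 per hour.
Dana alone: 91 hours; Luis alone: 182/5 hours.

182/5 hours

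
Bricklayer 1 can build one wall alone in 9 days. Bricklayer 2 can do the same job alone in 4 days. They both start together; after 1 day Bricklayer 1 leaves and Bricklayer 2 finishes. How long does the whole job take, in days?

In the first 1 day the combined rate is 13/36, so 13/36 of the job is done, leaving 23/36.
After Bricklayer 1 leaves the rate is 1/4 per day; the remaining 23/36 takes 23/9 days.
Total = 1 + 23/9 = 32/9 days.

32/9 days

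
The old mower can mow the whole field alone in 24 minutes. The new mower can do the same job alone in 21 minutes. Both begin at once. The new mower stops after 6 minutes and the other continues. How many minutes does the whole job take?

120/7 minutes

In the first 6 minutes the combined rate is 5/56, so 15/28 of the job is done, leaving 13/28.
After the new mower leaves the rate is 1/24 per minute; the remaining 13/28 takes 78/7 minutes.
Total = 6 + 78/7 = 120/7 minutes.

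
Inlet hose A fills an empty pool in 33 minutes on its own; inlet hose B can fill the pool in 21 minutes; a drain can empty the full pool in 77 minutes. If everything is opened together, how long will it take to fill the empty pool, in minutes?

Net rate = 1/33 + 1/21 − 1/77 = (7 + 11 − 3)/231 = 15/231 = 5/77 per minute.
Filling time = 1 ÷ (5/77) = 77/5 minutes.

77/5 minutes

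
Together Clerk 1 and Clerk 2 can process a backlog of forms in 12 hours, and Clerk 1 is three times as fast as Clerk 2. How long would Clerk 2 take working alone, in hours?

48 hours

Let Clerk 2's rate be r; then Clerk 1's rate is 3r, so together (3 + 1)r = 4r = 1/12.
Thus r = 1/48 per hour.
Clerk 2 alone: 48 hours; Clerk 1 alone: 16 hours.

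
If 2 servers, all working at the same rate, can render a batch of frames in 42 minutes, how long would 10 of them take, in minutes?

42/5 minutes

Total work is 2·42 = 84 server-minutes.
With 10 servers: 84/10 = 42/5 minutes.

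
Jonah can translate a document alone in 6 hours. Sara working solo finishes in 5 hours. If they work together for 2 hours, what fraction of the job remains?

4/15

Combined rate: 1/6 + 1/5 = (5 + 6)/30 = 11/30 per hour.
In 2 hours they complete 2·11/30 = 11/15 of the job.
So 4/15 remains.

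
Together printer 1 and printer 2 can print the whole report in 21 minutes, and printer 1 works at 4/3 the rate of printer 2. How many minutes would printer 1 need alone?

Let printer 2's rate be r; then printer 1's rate is (4/3)r, so together (4/3 + 1)r = (7/3)r = 1/21.
Thus r = 1/49 per minute.
Printer 2 alone: 49 minutes; printer 1 alone: 147/4 minutes.

147/4 minutes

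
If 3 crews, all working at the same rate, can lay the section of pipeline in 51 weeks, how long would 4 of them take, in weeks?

153/4 weeks

Total work is 3·51 = 153 crew-weeks.
With 4 crews: 153/4 weeks.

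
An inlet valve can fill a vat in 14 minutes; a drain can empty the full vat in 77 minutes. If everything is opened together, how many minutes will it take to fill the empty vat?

154/9 minutes

Net rate = 1/14 − 1/77 = (11 − 2)/154 = 9/154 per minute.
Filling time = 1 ÷ (9/154) = 154/9 minutes.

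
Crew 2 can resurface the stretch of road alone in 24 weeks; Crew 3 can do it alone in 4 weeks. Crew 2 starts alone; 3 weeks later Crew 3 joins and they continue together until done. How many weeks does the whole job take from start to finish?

6 weeks

In 3 weeks Crew 2 does 3/24 = 1/8 of the job, leaving 7/8.
Crew 2 and Crew 3 together work at 7/24 per week, so finishing takes 7/8 ÷ 7/24 = 3 weeks.
Total time = 3 + 3 = 6 weeks.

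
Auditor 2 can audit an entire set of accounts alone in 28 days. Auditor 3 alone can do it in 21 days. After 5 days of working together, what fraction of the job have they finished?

5/12

Combined rate: 1/28 + 1/21 = (3 + 4)/84 = 7/84 = 1/12 per day.
In 5 days they complete 5·1/12 = 5/12 of the job.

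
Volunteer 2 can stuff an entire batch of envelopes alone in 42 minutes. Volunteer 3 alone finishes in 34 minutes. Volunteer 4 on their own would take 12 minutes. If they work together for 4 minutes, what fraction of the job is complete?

Combined rate: 1/42 + 1/34 + 1/12 = (34 + 42 + 119)/1428 = 195/1428 = 65/476 per minute.
In 4 minutes they complete 4·65/476 = 65/119 of the job.

65/119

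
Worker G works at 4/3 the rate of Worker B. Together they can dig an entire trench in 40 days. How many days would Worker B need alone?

Let Worker B's rate be r; then Worker G's rate is (4/3)r, so together (4/3 + 1)r = (7/3)r = 1/40.
Thus r = 3/280 per day.
Worker B alone: 280/3 days; Worker G alone: 70 days.

280/3 days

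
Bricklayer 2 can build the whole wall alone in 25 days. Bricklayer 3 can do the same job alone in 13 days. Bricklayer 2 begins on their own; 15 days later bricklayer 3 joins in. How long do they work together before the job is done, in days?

In the first 15 days bricklayer 2 alone does 15/25 = 3/5 of the job, leaving 2/5.
Once everyone is working, combined rate: 1/25 + 1/13 = (13 + 25)/325 = 38/325 per day.
Remaining 2/5 at 38/325 per day takes 65/19 days.

65/19 days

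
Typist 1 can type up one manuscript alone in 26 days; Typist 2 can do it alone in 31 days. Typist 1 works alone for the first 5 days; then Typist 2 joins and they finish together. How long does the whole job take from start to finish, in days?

In 5 days Typist 1 does 5/26 of the job, leaving 21/26.
Typist 1 and Typist 2 together work at 57/806 per day, so finishing takes 21/26 ÷ 57/806 = 217/19 days.
Total time = 5 + 217/19 = 312/19 days.

312/19 days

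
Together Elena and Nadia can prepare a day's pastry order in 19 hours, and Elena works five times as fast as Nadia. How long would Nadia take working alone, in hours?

114 hours

Let Nadia's rate be r; then Elena's rate is 5r, so together (5 + 1)r = 6r = 1/19.
Thus r = 1/114 per hour.
Nadia alone: 114 hours; Elena alone: 114/5 hours.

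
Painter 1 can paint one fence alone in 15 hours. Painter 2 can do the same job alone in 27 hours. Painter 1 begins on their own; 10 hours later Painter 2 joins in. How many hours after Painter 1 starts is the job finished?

185/14 hours

In the first 10 hours Painter 1 alone does 10/15 = 2/3 of the job, leaving 1/3.
Once everyone is working, combined rate: 1/15 + 1/27 = (9 + 5)/135 = 14/135 per hour.
Remaining 1/3 at 14/135 per hour takes 45/14 hours.
Total from the start = 10 + 45/14 = 185/14 hours.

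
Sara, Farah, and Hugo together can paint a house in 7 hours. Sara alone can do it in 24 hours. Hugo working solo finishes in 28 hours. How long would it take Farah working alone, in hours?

168/11 hours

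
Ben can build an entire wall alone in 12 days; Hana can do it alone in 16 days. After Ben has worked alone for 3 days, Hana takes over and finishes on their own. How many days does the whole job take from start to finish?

15 days

In 3 days Ben does 3/12 = 1/4 of the job, leaving 3/4.
Hana works at 1/16 per day, so finishing takes 3/4 ÷ 1/16 = 12 days.
Total time = 3 + 12 = 15 days.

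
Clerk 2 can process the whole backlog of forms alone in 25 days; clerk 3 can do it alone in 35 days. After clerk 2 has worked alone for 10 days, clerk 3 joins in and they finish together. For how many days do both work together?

35/4 days

In 10 days clerk 2 does 10/25 = 2/5 of the job, leaving 3/5.
Clerk 2 and clerk 3 together work at 12/175 per day, so finishing takes 3/5 ÷ 12/175 = 35/4 days.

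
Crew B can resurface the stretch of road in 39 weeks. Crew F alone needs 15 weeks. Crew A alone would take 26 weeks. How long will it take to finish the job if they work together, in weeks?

130/17 weeks

Combined rate: 1/39 + 1/15 + 1/26 = (10 + 26 + 15)/390 = 51/390 = 17/130 per week.
Time = 1 ÷ (17/130) = 130/17 weeks.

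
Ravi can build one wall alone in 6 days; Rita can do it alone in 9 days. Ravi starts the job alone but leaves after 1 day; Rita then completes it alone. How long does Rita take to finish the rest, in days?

15/2 days

In 1 day Ravi does 1/6 of the job, leaving 5/6.
Rita works at 1/9 per day, so finishing takes 5/6 ÷ 1/9 = 15/2 days.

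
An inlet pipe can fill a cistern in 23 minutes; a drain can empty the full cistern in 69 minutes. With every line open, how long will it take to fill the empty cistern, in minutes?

69/2 minutes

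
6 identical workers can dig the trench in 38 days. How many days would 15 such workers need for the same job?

Total work is 6·38 = 228 worker-days.
With 15 workers: 228/15 = 76/5 days.

76/5 days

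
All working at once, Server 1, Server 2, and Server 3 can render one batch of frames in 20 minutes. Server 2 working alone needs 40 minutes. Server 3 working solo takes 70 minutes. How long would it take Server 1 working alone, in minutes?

Combined rate is 1/20 per minute.
Known contribution: 1/40 + 1/70 = (7 + 4)/280 = 11/280 per minute.
So Server 1's rate is 1/20 − 11/280 = 3/280, meaning 280/3 minutes alone.

280/3 minutes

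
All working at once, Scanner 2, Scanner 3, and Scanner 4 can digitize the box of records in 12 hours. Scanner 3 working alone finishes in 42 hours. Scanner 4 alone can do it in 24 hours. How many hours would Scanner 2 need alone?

56 hours

Combined rate is 1/12 per hour.
Known contribution: 1/42 + 1/24 = (4 + 7)/168 = 11/168 per hour.
So Scanner 2's rate is 1/12 − 11/168 = 1/56, meaning 56 hours alone.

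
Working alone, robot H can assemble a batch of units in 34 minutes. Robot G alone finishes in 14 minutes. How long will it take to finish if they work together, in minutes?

119/12 minutes

Combined rate: 1/34 + 1/14 = (7 + 17)/238 = 24/238 = 12/119 per minute.
Time = 1 ÷ (12/119) = 119/12 minutes.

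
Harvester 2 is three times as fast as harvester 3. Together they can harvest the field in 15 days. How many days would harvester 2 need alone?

20 days

Let harvester 3's rate be r; then harvester 2's rate is 3r, so together (3 + 1)r = 4r = 1/15.
Thus r = 1/60 per day.
Harvester 3 alone: 60 days; harvester 2 alone: 20 days.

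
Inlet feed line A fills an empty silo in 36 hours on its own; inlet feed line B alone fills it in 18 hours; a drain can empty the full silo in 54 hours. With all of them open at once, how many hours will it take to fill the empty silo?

108/7 hours

Net rate = 1/36 + 1/18 − 1/54 = (3 + 6 − 2)/108 = 7/108 per hour.
Filling time = 1 ÷ (7/108) = 108/7 hours.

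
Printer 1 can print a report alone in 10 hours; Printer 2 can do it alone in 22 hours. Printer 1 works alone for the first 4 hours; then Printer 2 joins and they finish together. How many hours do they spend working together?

In 4 hours Printer 1 does 4/10 = 2/5 of the job, leaving 3/5.
Printer 1 and Printer 2 together work at 8/55 per hour, so finishing takes 3/5 ÷ 8/55 = 33/8 hours.

33/8 hours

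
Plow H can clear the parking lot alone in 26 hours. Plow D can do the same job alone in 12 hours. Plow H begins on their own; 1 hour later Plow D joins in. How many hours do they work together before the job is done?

In the first 1 hour Plow H alone does 1/26 of the job, leaving 25/26.
Once everyone is working, combined rate: 1/26 + 1/12 = (6 + 13)/156 = 19/156 per hour.
Remaining 25/26 at 19/156 per hour takes 150/19 hours.

150/19 hours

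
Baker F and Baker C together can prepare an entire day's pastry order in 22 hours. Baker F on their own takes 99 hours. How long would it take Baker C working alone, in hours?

198/7 hours

Combined rate is 1/22 per hour.
Known contribution: 1/99 per hour.
So Baker C's rate is 1/22 − 1/99 = 7/198, meaning 198/7 hours alone.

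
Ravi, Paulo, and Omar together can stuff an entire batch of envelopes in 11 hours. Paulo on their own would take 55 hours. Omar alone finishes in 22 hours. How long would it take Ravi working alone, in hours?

110/3 hours

Combined rate is 1/11 per hour.
Known contribution: 1/55 + 1/22 = (2 + 5)/110 = 7/110 per hour.
So Ravi's rate is 1/11 − 7/110 = 3/110, meaning 110/3 hours alone.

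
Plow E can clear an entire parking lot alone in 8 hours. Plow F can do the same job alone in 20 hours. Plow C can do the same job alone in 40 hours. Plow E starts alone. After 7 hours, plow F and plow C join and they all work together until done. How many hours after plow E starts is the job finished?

61/8 hours

In the first 7 hours plow E alone does 7/8 of the job, leaving 1/8.
Once everyone is working, combined rate: 1/8 + 1/20 + 1/40 = (5 + 2 + 1)/40 = 8/40 = 1/5 per hour.
Remaining 1/8 at 1/5 per hour takes 5/8 hours.
Total from the start = 7 + 5/8 = 61/8 hours.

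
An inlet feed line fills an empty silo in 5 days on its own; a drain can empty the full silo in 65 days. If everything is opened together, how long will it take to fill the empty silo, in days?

Net rate = 1/5 − 1/65 = (13 − 1)/65 = 12/65 per day.
Filling time = 1 ÷ (12/65) = 65/12 days.

65/12 days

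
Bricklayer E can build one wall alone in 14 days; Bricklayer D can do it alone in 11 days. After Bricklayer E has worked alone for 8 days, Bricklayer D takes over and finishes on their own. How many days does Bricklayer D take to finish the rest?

33/7 days

In 8 days Bricklayer E does 8/14 = 4/7 of the job, leaving 3/7.
Bricklayer D works at 1/11 per day, so finishing takes 3/7 ÷ 1/11 = 33/7 days.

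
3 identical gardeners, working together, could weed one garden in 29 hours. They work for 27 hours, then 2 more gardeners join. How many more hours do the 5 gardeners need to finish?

6/5 hours

One gardener does 1/87 of the job per hour.
After 27 hours with 3 gardeners, 27/29 is done (2/29 left).
With 5 gardeners the rate is 5/87, so the rest takes 2/29 ÷ 5/87 = 6/5 hours.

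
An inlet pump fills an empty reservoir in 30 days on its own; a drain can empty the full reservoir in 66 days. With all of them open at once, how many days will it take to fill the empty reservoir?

55 days

Net rate = 1/30 − 1/66 = (11 − 5)/330 = 6/330 = 1/55 per day.
Filling time = 1 ÷ (1/55) = 55 days.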